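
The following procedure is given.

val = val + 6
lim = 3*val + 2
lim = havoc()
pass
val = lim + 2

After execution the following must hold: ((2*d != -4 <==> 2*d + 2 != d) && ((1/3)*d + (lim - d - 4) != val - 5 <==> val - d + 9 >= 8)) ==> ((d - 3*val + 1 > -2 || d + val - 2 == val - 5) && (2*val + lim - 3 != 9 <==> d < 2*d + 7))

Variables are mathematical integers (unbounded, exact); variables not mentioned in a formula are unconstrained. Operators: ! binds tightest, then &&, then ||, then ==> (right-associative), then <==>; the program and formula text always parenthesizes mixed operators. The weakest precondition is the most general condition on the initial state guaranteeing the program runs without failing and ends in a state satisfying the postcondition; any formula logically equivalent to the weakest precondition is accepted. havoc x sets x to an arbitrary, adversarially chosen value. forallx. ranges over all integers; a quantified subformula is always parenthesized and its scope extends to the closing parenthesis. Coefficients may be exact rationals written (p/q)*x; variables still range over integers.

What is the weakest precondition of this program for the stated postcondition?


Working backward. After the program, the postcondition ((2*d != -4 <==> 2*d + 2 != d) && ((1/3)*d + (lim - d - 4) != val - 5 <==> val - d + 9 >= 8)) ==> ((d - 3*val + 1 > -2 || d + val - 2 == val - 5) && (2*val + lim - 3 != 9 <==> d < 2*d + 7)) must hold; in canonical form it is ((2*d != -4 <==> d != -2) && (lim != (2/3)*d + val - 1 <==> val >= d - 1)) ==> ((d > 3*val - 3 || d == -3) && (lim + 2*val != 12 <==> d > -7)).
Before val := lim + 2: ((2*d != -4 <==> d != -2) && ((2/3)*d != -1 <==> lim >= d - 3)) ==> ((d > 3*lim + 3 || d == -3) && (3*lim != 8 <==> d > -7))
Before skip: ((2*d != -4 <==> d != -2) && ((2/3)*d != -1 <==> lim >= d - 3)) ==> ((d > 3*lim + 3 || d == -3) && (3*lim != 8 <==> d > -7))
Before havoc lim: forall lim_1. (((2*d != -4 <==> d != -2) && ((2/3)*d != -1 <==> lim_1 >= d - 3)) ==> ((d > 3*lim_1 + 3 || d == -3) && (3*lim_1 != 8 <==> d > -7)))
Before lim := 3*val + 2: forall lim_1. (((2*d != -4 <==> d != -2) && ((2/3)*d != -1 <==> lim_1 >= d - 3)) ==> ((d > 3*lim_1 + 3 || d == -3) && (3*lim_1 != 8 <==> d > -7)))
Before val := val + 6: forall lim_1. (((2*d != -4 <==> d != -2) && ((2/3)*d != -1 <==> lim_1 >= d - 3)) ==> ((d > 3*lim_1 + 3 || d == -3) && (3*lim_1 != 8 <==> d > -7)))
Answer: WP = forall lim_1. (((2*d != -4 <==> d != -2) && ((2/3)*d != -1 <==> lim_1 >= d - 3)) ==> ((d > 3*lim_1 + 3 || d == -3) && (3*lim_1 != 8 <==> d > -7)))


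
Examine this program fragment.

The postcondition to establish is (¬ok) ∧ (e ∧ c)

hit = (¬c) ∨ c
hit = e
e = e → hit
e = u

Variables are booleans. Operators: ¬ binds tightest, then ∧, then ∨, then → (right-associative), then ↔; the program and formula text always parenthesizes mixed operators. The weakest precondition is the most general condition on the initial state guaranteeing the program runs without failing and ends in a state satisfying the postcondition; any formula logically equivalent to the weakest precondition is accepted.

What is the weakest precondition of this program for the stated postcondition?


Working backward. After the program, the postcondition (¬ok) ∧ (e ∧ c) must hold; in canonical form it is (¬ok) ∧ e ∧ c.
Before e := u: (¬ok) ∧ u ∧ c
Before e := e → hit: (¬ok) ∧ u ∧ c
Before hit := e: (¬ok) ∧ u ∧ c
Before hit := (¬c) ∨ c: (¬ok) ∧ u ∧ c
Answer: WP = (¬ok) ∧ u ∧ c


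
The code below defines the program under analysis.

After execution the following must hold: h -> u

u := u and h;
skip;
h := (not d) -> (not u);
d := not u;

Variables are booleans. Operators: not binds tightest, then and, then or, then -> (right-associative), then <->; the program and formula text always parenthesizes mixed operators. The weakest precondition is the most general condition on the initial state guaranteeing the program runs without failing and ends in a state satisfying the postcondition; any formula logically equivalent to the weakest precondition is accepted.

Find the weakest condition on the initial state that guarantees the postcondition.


Working backward. After the program, h -> u must hold.
Before d := not u: h -> u
Before h := (not d) -> (not u): ((not d) -> (not u)) -> u
Before skip: ((not d) -> (not u)) -> u
Before u := u and h: ((not d) -> (not (u and h))) -> (u and h)
Answer: WP = ((not d) -> (not (u and h))) -> (u and h)


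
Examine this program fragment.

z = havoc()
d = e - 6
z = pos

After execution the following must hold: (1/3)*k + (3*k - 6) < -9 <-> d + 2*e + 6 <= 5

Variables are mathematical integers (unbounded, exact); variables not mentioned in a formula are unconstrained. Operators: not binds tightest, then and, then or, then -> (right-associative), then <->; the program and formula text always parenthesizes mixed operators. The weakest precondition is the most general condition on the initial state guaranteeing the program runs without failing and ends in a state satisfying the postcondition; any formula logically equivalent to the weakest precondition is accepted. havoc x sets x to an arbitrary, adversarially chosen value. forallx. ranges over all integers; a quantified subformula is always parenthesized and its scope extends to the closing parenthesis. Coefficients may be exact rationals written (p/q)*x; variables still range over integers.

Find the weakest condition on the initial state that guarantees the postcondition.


Working backward. After the program, the postcondition (1/3)*k + (3*k - 6) < -9 <-> d + 2*e + 6 <= 5 must hold; in canonical form it is (10/3)*k < -3 <-> d + 2*e <= -1.
Before z := pos: (10/3)*k < -3 <-> d + 2*e <= -1
Before d := e - 6: (10/3)*k < -3 <-> 3*e <= 5
Before havoc z: (10/3)*k < -3 <-> 3*e <= 5
Answer: WP = (10/3)*k < -3 <-> 3*e <= 5


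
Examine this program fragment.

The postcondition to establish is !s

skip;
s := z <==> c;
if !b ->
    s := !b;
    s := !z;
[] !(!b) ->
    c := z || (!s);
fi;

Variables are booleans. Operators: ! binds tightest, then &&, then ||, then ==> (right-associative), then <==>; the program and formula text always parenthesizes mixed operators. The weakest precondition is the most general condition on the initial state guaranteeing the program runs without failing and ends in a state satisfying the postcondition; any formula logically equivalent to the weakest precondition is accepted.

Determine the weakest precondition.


Working backward. After the program, !s must hold.
Then branch requires z; else branch requires !s.
Before the if: ((!b) ==> z) && (b ==> (!s))
Before s := z <==> c: ((!b) ==> z) && (b ==> (!(z <==> c)))
Before skip: ((!b) ==> z) && (b ==> (!(z <==> c)))
Answer: WP = ((!b) ==> z) && (b ==> (!(z <==> c)))


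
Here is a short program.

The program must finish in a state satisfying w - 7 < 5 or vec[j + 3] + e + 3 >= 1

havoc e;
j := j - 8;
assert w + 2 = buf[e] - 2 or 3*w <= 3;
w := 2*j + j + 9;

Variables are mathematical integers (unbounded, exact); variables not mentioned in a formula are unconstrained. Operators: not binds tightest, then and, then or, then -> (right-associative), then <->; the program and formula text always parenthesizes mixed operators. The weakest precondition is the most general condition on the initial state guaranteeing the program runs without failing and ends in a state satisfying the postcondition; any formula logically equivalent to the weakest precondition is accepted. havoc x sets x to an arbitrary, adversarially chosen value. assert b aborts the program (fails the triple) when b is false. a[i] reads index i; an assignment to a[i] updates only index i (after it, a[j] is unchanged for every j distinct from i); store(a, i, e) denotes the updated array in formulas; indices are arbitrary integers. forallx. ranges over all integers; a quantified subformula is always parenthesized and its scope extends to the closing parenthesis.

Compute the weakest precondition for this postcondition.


Working backward. After the program, the postcondition w - 7 < 5 or vec[j + 3] + e + 3 >= 1 must hold; in canonical form it is w < 12 or vec[j + 3] + e >= -2.
Before w := 2*j + j + 9: 3*j < 3 or vec[j + 3] + e >= -2
Before assert w + 2 = buf[e] - 2 or 3*w <= 3: (w = buf[e] - 4 or 3*w <= 3) and (3*j < 3 or vec[j + 3] + e >= -2)
Before j := j - 8: (w = buf[e] - 4 or 3*w <= 3) and (3*j < 27 or vec[j - 5] + e >= -2)
Before havoc e: forall e_1. ((w = buf[e_1] - 4 or 3*w <= 3) and (3*j < 27 or vec[j - 5] + e_1 >= -2))
Answer: WP = forall e_1. ((w = buf[e_1] - 4 or 3*w <= 3) and (3*j < 27 or vec[j - 5] + e_1 >= -2))


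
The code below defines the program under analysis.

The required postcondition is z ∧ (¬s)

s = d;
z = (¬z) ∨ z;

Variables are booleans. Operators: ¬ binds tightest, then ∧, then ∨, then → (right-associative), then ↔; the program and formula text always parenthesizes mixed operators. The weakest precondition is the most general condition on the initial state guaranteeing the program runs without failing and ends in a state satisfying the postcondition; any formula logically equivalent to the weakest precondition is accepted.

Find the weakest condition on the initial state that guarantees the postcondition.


Working backward. After the program, z ∧ (¬s) must hold.
Before z := (¬z) ∨ z: ¬s
Before s := d: ¬d
Answer: WP = ¬d


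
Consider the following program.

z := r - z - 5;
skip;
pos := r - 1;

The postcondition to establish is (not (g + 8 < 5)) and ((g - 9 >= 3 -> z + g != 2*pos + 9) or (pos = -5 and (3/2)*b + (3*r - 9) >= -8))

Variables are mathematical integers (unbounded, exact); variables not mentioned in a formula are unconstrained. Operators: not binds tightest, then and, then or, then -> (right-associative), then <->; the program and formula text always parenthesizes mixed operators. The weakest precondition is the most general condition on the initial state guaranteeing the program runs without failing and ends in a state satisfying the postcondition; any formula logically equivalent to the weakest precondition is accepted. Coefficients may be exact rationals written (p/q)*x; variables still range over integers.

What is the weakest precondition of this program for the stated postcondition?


Working backward. After the program, the postcondition (not (g + 8 < 5)) and ((g - 9 >= 3 -> z + g != 2*pos + 9) or (pos = -5 and (3/2)*b + (3*r - 9) >= -8)) must hold; in canonical form it is (not (g < -3)) and ((g >= 12 -> g + z != 2*pos + 9) or (pos = -5 and (3/2)*b + 3*r >= 1)).
Before pos := r - 1: (not (g < -3)) and ((g >= 12 -> g + z != 2*r + 7) or (r = -4 and (3/2)*b + 3*r >= 1))
Before skip: (not (g < -3)) and ((g >= 12 -> g + z != 2*r + 7) or (r = -4 and (3/2)*b + 3*r >= 1))
Before z := r - z - 5: (not (g < -3)) and ((g >= 12 -> g != r + z + 12) or (r = -4 and (3/2)*b + 3*r >= 1))
Answer: WP = (not (g < -3)) and ((g >= 12 -> g != r + z + 12) or (r = -4 and (3/2)*b + 3*r >= 1))


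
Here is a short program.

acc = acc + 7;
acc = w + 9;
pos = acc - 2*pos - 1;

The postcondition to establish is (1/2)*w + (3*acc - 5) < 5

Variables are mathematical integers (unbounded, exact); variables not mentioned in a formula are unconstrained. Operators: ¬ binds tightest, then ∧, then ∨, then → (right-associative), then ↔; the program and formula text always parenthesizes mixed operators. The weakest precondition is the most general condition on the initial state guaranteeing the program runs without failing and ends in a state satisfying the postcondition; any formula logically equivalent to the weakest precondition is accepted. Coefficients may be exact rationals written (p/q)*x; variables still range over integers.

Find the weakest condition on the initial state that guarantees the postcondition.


Working backward. After the program, the postcondition (1/2)*w + (3*acc - 5) < 5 must hold; in canonical form it is 3*acc + (1/2)*w < 10.
Before pos := acc - 2*pos - 1: 3*acc + (1/2)*w < 10
Before acc := w + 9: (7/2)*w < -17
Before acc := acc + 7: (7/2)*w < -17
Answer: WP = (7/2)*w < -17


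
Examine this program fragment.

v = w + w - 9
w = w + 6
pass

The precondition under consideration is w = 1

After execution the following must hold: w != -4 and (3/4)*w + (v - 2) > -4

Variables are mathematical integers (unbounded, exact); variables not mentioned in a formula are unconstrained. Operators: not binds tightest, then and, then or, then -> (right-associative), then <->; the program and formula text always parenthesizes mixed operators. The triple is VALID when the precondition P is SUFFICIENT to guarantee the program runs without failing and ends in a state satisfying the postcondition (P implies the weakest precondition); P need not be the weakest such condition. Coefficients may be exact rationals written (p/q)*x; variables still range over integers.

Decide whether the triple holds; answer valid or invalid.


Working backward. After the program, the postcondition w != -4 and (3/4)*w + (v - 2) > -4 must hold; in canonical form it is w != -4 and v + (3/4)*w > -2.
Before skip: w != -4 and v + (3/4)*w > -2
Before w := w + 6: w != -10 and v + (3/4)*w > -13/2
Before v := w + w - 9: w != -10 and (11/4)*w > 5/2
The weakest precondition is w != -10 and (11/4)*w > 5/2.
Check whether w = 1 implies it.
Every state satisfying the precondition satisfies the weakest precondition: the implication holds.
Answer: valid


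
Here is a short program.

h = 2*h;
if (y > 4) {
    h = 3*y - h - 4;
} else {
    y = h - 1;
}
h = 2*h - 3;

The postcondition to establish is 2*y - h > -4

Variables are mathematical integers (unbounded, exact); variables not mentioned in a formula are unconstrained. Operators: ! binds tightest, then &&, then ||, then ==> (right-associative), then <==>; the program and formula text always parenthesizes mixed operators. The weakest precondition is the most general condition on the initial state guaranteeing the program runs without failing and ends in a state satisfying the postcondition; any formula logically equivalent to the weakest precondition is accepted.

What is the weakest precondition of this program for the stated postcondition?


Working backward. After the program, the postcondition 2*y - h > -4 must hold; in canonical form it is 2*y > h - 4.
Before h := 2*h - 3: 2*y > 2*h - 7
Then branch requires 2*h > 4*y - 15; else branch requires true.
Before the if: y > 4 ==> 2*h > 4*y - 15
Before h := 2*h: y > 4 ==> 4*h > 4*y - 15
Answer: WP = y > 4 ==> 4*h > 4*y - 15


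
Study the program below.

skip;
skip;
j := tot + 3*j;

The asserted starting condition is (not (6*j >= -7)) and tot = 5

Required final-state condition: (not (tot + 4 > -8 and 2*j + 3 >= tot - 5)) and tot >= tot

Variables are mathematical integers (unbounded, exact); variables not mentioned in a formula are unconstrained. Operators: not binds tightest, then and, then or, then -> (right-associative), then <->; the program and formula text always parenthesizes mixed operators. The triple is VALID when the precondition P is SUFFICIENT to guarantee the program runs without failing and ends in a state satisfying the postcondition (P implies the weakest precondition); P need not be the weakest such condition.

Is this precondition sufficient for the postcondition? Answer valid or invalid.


Working backward. After the program, the postcondition (not (tot + 4 > -8 and 2*j + 3 >= tot - 5)) and tot >= tot must hold; in canonical form it is not (tot > -12 and 2*j >= tot - 8).
Before j := tot + 3*j: not (tot > -12 and 6*j + tot >= -8)
Before skip: not (tot > -12 and 6*j + tot >= -8)
Before skip: not (tot > -12 and 6*j + tot >= -8)
The weakest precondition is not (tot > -12 and 6*j + tot >= -8).
Check whether (not (6*j >= -7)) and tot = 5 implies it.
Countermodel: at the initial state j = -2, tot = 5, the precondition holds but the weakest precondition fails.
Answer: invalid


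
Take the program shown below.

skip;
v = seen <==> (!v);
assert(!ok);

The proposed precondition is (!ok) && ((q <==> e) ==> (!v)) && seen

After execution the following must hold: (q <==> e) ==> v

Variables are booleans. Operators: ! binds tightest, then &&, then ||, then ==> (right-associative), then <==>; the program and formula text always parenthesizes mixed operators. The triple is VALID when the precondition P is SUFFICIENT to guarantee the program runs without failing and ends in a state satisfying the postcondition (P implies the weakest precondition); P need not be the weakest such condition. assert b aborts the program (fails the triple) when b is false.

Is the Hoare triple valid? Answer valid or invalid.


Working backward. After the program, (q <==> e) ==> v must hold.
Before assert !ok: (!ok) && ((q <==> e) ==> v)
Before v := seen <==> (!v): (!ok) && ((q <==> e) ==> (seen <==> (!v)))
Before skip: (!ok) && ((q <==> e) ==> (seen <==> (!v)))
The weakest precondition is (!ok) && ((q <==> e) ==> (seen <==> (!v))).
Check whether (!ok) && ((q <==> e) ==> (!v)) && seen implies it.
Every state satisfying the precondition satisfies the weakest precondition: the implication holds.
Answer: valid


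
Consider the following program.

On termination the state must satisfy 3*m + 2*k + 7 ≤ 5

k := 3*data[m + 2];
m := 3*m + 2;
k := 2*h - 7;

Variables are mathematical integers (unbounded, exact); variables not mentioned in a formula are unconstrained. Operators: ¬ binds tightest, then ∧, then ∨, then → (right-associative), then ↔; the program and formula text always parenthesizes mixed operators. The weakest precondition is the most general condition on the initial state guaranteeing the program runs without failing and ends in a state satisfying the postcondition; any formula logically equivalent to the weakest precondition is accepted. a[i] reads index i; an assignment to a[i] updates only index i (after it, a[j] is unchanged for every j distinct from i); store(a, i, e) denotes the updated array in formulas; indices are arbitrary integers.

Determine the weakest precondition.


Working backward. After the program, the postcondition 3*m + 2*k + 7 ≤ 5 must hold; in canonical form it is 2*k + 3*m ≤ -2.
Before k := 2*h - 7: 4*h + 3*m ≤ 12
Before m := 3*m + 2: 4*h + 9*m ≤ 6
Before k := 3*data[m + 2]: 4*h + 9*m ≤ 6
Answer: WP = 4*h + 9*m ≤ 6


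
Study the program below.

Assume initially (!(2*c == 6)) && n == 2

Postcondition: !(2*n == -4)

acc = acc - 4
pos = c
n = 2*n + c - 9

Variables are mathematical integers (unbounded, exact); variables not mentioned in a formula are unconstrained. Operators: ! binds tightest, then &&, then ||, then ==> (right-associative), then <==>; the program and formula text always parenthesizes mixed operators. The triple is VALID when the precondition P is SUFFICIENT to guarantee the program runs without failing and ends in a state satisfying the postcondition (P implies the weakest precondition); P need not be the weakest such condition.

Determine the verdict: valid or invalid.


Working backward. After the program, !(2*n == -4) must hold.
Before n := 2*n + c - 9: !(2*c + 4*n == 14)
Before pos := c: !(2*c + 4*n == 14)
Before acc := acc - 4: !(2*c + 4*n == 14)
The weakest precondition is !(2*c + 4*n == 14).
Check whether (!(2*c == 6)) && n == 2 implies it.
Every state satisfying the precondition satisfies the weakest precondition: the implication holds.
Answer: valid


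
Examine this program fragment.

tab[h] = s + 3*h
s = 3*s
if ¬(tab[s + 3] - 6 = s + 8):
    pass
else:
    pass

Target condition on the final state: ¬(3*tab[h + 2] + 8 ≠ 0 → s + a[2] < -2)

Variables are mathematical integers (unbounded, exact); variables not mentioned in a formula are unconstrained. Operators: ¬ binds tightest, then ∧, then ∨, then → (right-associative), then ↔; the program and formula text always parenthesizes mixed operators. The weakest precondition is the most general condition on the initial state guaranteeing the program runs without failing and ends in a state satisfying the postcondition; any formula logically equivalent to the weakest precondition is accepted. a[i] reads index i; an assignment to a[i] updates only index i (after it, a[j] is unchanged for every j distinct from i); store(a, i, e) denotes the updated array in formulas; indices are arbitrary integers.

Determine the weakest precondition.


Working backward. After the program, the postcondition ¬(3*tab[h + 2] + 8 ≠ 0 → s + a[2] < -2) must hold; in canonical form it is ¬(3*tab[h + 2] ≠ -8 → a[2] + s < -2).
Then branch requires ¬(3*tab[h + 2] ≠ -8 → a[2] + s < -2); else branch requires ¬(3*tab[h + 2] ≠ -8 → a[2] + s < -2).
Before the if: ((¬(tab[s + 3] = s + 14)) → (¬(3*tab[h + 2] ≠ -8 → a[2] + s < -2))) ∧ (tab[s + 3] = s + 14 → (¬(3*tab[h + 2] ≠ -8 → a[2] + s < -2)))
Before s := 3*s: ((¬(tab[3*s + 3] = 3*s + 14)) → (¬(3*tab[h + 2] ≠ -8 → a[2] + 3*s < -2))) ∧ (tab[3*s + 3] = 3*s + 14 → (¬(3*tab[h + 2] ≠ -8 → a[2] + 3*s < -2)))
Before tab[h] := s + 3*h: ((¬(store(tab, h, 3*h + s)[3*s + 3] = 3*s + 14)) → (¬(3*store(tab, h, 3*h + s)[h + 2] ≠ -8 → a[2] + 3*s < -2))) ∧ (store(tab, h, 3*h + s)[3*s + 3] = 3*s + 14 → (¬(3*store(tab, h, 3*h + s)[h + 2] ≠ -8 → a[2] + 3*s < -2)))
Answer: WP = ((¬(store(tab, h, 3*h + s)[3*s + 3] = 3*s + 14)) → (¬(3*store(tab, h, 3*h + s)[h + 2] ≠ -8 → a[2] + 3*s < -2))) ∧ (store(tab, h, 3*h + s)[3*s + 3] = 3*s + 14 → (¬(3*store(tab, h, 3*h + s)[h + 2] ≠ -8 → a[2] + 3*s < -2)))


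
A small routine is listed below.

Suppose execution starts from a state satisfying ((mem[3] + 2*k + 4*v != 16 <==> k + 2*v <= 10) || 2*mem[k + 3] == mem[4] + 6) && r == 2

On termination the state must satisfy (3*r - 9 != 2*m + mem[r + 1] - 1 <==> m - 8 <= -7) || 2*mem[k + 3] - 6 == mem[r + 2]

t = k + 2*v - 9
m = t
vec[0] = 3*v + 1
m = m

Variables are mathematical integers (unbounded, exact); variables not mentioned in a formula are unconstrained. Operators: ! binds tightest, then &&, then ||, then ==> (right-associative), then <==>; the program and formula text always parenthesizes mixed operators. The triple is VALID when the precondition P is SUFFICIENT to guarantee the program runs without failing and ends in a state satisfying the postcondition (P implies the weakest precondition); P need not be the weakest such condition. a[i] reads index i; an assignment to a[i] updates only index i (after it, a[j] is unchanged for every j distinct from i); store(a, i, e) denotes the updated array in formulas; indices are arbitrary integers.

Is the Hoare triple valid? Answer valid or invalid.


Working backward. After the program, the postcondition (3*r - 9 != 2*m + mem[r + 1] - 1 <==> m - 8 <= -7) || 2*mem[k + 3] - 6 == mem[r + 2] must hold; in canonical form it is (3*r != mem[r + 1] + 2*m + 8 <==> m <= 1) || 2*mem[k + 3] == mem[r + 2] + 6.
Before m := m: (3*r != mem[r + 1] + 2*m + 8 <==> m <= 1) || 2*mem[k + 3] == mem[r + 2] + 6
Before vec[0] := 3*v + 1: (3*r != mem[r + 1] + 2*m + 8 <==> m <= 1) || 2*mem[k + 3] == mem[r + 2] + 6
Before m := t: (3*r != mem[r + 1] + 2*t + 8 <==> t <= 1) || 2*mem[k + 3] == mem[r + 2] + 6
Before t := k + 2*v - 9: (3*r != mem[r + 1] + 2*k + 4*v - 10 <==> k + 2*v <= 10) || 2*mem[k + 3] == mem[r + 2] + 6
The weakest precondition is (3*r != mem[r + 1] + 2*k + 4*v - 10 <==> k + 2*v <= 10) || 2*mem[k + 3] == mem[r + 2] + 6.
Check whether ((mem[3] + 2*k + 4*v != 16 <==> k + 2*v <= 10) || 2*mem[k + 3] == mem[4] + 6) && r == 2 implies it.
Every state satisfying the precondition satisfies the weakest precondition: the implication holds.
Answer: valid


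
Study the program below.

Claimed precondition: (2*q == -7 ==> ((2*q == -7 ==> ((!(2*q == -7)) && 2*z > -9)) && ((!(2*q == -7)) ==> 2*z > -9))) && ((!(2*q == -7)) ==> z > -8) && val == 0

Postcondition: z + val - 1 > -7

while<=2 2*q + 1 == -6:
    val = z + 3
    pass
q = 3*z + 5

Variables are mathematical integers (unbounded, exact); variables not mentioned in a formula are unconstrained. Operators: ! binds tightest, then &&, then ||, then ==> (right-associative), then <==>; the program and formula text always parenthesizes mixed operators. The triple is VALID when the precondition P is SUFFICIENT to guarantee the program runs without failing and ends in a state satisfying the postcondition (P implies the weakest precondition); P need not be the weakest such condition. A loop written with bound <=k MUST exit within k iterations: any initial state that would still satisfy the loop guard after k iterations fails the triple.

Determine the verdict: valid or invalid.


Working backward. After the program, the postcondition z + val - 1 > -7 must hold; in canonical form it is val + z > -6.
Before q := 3*z + 5: val + z > -6
Before the loop (bound <=2), unroll the exhaustion recursion (WP_0 = exit-now case; WP_j = one more guarded iteration, up to j = 2):
  WP_0: (!(2*q == -7)) && val + z > -6
  WP_1: (2*q == -7 ==> ((!(2*q == -7)) && 2*z > -9)) && ((!(2*q == -7)) ==> val + z > -6)
  WP_2: (2*q == -7 ==> ((2*q == -7 ==> ((!(2*q == -7)) && 2*z > -9)) && ((!(2*q == -7)) ==> 2*z > -9))) && ((!(2*q == -7)) ==> val + z > -6)
So before the loop: (2*q == -7 ==> ((2*q == -7 ==> ((!(2*q == -7)) && 2*z > -9)) && ((!(2*q == -7)) ==> 2*z > -9))) && ((!(2*q == -7)) ==> val + z > -6)
The weakest precondition is (2*q == -7 ==> ((2*q == -7 ==> ((!(2*q == -7)) && 2*z > -9)) && ((!(2*q == -7)) ==> 2*z > -9))) && ((!(2*q == -7)) ==> val + z > -6).
Check whether (2*q == -7 ==> ((2*q == -7 ==> ((!(2*q == -7)) && 2*z > -9)) && ((!(2*q == -7)) ==> 2*z > -9))) && ((!(2*q == -7)) ==> z > -8) && val == 0 implies it.
Countermodel: at the initial state q = 0, val = 0, z = -7, the precondition holds but the weakest precondition fails.
Answer: invalid


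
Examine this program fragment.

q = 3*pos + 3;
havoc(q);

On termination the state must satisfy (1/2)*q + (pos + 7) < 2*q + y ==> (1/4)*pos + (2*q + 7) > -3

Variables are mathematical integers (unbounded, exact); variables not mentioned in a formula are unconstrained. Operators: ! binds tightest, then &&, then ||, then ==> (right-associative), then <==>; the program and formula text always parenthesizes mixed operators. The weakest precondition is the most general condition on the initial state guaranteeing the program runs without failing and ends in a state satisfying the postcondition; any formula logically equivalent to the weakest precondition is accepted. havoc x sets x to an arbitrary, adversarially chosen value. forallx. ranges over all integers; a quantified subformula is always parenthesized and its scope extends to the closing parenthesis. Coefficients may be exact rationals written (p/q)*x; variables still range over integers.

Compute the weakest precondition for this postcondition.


Working backward. After the program, the postcondition (1/2)*q + (pos + 7) < 2*q + y ==> (1/4)*pos + (2*q + 7) > -3 must hold; in canonical form it is pos < (3/2)*q + y - 7 ==> (1/4)*pos + 2*q > -10.
Before havoc q: forall q_1. (pos < (3/2)*q_1 + y - 7 ==> (1/4)*pos + 2*q_1 > -10)
Before q := 3*pos + 3: forall q_1. (pos < (3/2)*q_1 + y - 7 ==> (1/4)*pos + 2*q_1 > -10)
Answer: WP = forall q_1. (pos < (3/2)*q_1 + y - 7 ==> (1/4)*pos + 2*q_1 > -10)


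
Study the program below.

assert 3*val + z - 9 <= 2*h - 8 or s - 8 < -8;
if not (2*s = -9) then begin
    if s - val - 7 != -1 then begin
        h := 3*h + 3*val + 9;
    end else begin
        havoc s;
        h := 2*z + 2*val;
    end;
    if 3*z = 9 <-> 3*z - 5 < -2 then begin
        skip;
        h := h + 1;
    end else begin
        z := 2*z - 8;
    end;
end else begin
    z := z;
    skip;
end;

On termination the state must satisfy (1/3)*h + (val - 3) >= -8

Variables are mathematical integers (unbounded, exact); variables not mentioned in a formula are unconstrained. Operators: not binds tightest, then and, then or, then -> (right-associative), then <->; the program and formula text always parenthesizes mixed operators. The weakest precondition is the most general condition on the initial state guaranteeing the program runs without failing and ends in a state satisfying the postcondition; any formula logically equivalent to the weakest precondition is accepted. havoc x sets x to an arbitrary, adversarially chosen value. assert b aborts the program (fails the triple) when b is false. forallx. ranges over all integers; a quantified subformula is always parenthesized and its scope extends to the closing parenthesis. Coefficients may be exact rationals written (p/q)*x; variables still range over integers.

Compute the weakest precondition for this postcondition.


Working backward. After the program, the postcondition (1/3)*h + (val - 3) >= -8 must hold; in canonical form it is (1/3)*h + val >= -5.
Then branch requires (s != val + 6 -> (((3*z = 9 <-> 3*z < 3) -> h + 2*val >= -25/3) and ((not (3*z = 9 <-> 3*z < 3)) -> h + 2*val >= -8))) and ((not (s != val + 6)) -> (((3*z = 9 <-> 3*z < 3) -> (5/3)*val + (2/3)*z >= -16/3) and ((not (3*z = 9 <-> 3*z < 3)) -> (5/3)*val + (2/3)*z >= -5))); else branch requires (1/3)*h + val >= -5.
Before the if: ((not (2*s = -9)) -> ((s != val + 6 -> (((3*z = 9 <-> 3*z < 3) -> h + 2*val >= -25/3) and ((not (3*z = 9 <-> 3*z < 3)) -> h + 2*val >= -8))) and ((not (s != val + 6)) -> (((3*z = 9 <-> 3*z < 3) -> (5/3)*val + (2/3)*z >= -16/3) and ((not (3*z = 9 <-> 3*z < 3)) -> (5/3)*val + (2/3)*z >= -5))))) and (2*s = -9 -> (1/3)*h + val >= -5)
Before assert 3*val + z - 9 <= 2*h - 8 or s - 8 < -8: (3*val + z <= 2*h + 1 or s < 0) and ((not (2*s = -9)) -> ((s != val + 6 -> (((3*z = 9 <-> 3*z < 3) -> h + 2*val >= -25/3) and ((not (3*z = 9 <-> 3*z < 3)) -> h + 2*val >= -8))) and ((not (s != val + 6)) -> (((3*z = 9 <-> 3*z < 3) -> (5/3)*val + (2/3)*z >= -16/3) and ((not (3*z = 9 <-> 3*z < 3)) -> (5/3)*val + (2/3)*z >= -5))))) and (2*s = -9 -> (1/3)*h + val >= -5)
Answer: WP = (3*val + z <= 2*h + 1 or s < 0) and ((not (2*s = -9)) -> ((s != val + 6 -> (((3*z = 9 <-> 3*z < 3) -> h + 2*val >= -25/3) and ((not (3*z = 9 <-> 3*z < 3)) -> h + 2*val >= -8))) and ((not (s != val + 6)) -> (((3*z = 9 <-> 3*z < 3) -> (5/3)*val + (2/3)*z >= -16/3) and ((not (3*z = 9 <-> 3*z < 3)) -> (5/3)*val + (2/3)*z >= -5))))) and (2*s = -9 -> (1/3)*h + val >= -5)


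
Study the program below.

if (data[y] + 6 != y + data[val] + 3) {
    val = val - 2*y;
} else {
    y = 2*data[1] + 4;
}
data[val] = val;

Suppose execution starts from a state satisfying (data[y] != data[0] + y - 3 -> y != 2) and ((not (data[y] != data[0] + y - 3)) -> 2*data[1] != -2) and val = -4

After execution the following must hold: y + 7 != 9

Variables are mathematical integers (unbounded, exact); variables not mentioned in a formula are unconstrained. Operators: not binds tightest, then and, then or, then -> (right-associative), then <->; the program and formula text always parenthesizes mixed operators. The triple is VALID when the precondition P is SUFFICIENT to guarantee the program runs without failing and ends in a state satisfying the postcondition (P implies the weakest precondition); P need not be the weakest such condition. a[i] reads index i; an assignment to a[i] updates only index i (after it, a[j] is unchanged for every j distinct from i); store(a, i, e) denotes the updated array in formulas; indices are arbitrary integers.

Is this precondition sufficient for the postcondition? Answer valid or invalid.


Working backward. After the program, the postcondition y + 7 != 9 must hold; in canonical form it is y != 2.
Before data[val] := val: y != 2
Then branch requires y != 2; else branch requires 2*data[1] != -2.
Before the if: (data[y] != data[val] + y - 3 -> y != 2) and ((not (data[y] != data[val] + y - 3)) -> 2*data[1] != -2)
The weakest precondition is (data[y] != data[val] + y - 3 -> y != 2) and ((not (data[y] != data[val] + y - 3)) -> 2*data[1] != -2).
Check whether (data[y] != data[0] + y - 3 -> y != 2) and ((not (data[y] != data[0] + y - 3)) -> 2*data[1] != -2) and val = -4 implies it.
Countermodel: at the initial state data = {[-4] = -11794, [0] = 30153, [1] = 5, [2] = 30152, elsewhere 5}, val = -4, y = 2, the precondition holds but the weakest precondition fails.
Answer: invalid


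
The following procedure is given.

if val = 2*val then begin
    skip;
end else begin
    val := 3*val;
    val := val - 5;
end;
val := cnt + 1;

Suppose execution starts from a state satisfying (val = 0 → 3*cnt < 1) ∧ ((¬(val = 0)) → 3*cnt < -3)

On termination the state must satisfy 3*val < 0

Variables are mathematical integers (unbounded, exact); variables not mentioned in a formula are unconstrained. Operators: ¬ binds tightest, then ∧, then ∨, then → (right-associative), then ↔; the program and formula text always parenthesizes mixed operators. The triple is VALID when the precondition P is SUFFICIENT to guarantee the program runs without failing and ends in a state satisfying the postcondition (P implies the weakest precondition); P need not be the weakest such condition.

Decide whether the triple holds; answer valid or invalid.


Working backward. After the program, 3*val < 0 must hold.
Before val := cnt + 1: 3*cnt < -3
Then branch requires 3*cnt < -3; else branch requires 3*cnt < -3.
Before the if: (val = 0 → 3*cnt < -3) ∧ ((¬(val = 0)) → 3*cnt < -3)
The weakest precondition is (val = 0 → 3*cnt < -3) ∧ ((¬(val = 0)) → 3*cnt < -3).
Check whether (val = 0 → 3*cnt < 1) ∧ ((¬(val = 0)) → 3*cnt < -3) implies it.
Countermodel: at the initial state cnt = -1, val = 0, the precondition holds but the weakest precondition fails.
Answer: invalid


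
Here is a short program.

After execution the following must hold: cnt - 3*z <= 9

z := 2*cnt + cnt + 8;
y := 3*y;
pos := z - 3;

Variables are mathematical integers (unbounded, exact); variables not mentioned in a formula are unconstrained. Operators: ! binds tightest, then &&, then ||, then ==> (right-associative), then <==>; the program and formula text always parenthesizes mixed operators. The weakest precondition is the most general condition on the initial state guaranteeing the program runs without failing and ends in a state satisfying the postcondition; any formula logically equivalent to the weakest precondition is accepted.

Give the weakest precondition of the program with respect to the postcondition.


Working backward. After the program, the postcondition cnt - 3*z <= 9 must hold; in canonical form it is cnt <= 3*z + 9.
Before pos := z - 3: cnt <= 3*z + 9
Before y := 3*y: cnt <= 3*z + 9
Before z := 2*cnt + cnt + 8: 8*cnt >= -33
Answer: WP = 8*cnt >= -33


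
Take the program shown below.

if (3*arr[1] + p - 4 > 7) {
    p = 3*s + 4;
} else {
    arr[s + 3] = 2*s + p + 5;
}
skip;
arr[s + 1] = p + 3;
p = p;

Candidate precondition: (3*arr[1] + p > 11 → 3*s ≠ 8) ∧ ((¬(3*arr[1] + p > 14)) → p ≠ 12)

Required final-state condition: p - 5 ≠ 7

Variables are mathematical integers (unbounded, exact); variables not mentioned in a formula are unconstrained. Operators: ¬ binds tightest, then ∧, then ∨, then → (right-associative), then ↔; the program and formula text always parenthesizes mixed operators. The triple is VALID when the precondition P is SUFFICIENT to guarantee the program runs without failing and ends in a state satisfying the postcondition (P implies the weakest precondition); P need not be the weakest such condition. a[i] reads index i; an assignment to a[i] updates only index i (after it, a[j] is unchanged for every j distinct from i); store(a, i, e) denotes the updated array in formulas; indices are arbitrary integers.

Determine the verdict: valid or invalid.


Working backward. After the program, the postcondition p - 5 ≠ 7 must hold; in canonical form it is p ≠ 12.
Before p := p: p ≠ 12
Before arr[s + 1] := p + 3: p ≠ 12
Before skip: p ≠ 12
Then branch requires 3*s ≠ 8; else branch requires p ≠ 12.
Before the if: (3*arr[1] + p > 11 → 3*s ≠ 8) ∧ ((¬(3*arr[1] + p > 11)) → p ≠ 12)
The weakest precondition is (3*arr[1] + p > 11 → 3*s ≠ 8) ∧ ((¬(3*arr[1] + p > 11)) → p ≠ 12).
Check whether (3*arr[1] + p > 11 → 3*s ≠ 8) ∧ ((¬(3*arr[1] + p > 14)) → p ≠ 12) implies it.
Every state satisfying the precondition satisfies the weakest precondition: the implication holds.
Answer: valid


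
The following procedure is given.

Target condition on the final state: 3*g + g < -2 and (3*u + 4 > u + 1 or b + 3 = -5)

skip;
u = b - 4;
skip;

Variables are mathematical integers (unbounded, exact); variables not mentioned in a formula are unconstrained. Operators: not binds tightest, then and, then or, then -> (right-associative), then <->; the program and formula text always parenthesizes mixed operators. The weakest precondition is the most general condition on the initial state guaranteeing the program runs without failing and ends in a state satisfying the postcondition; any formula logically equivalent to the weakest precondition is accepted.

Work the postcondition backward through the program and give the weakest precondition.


Working backward. After the program, the postcondition 3*g + g < -2 and (3*u + 4 > u + 1 or b + 3 = -5) must hold; in canonical form it is 4*g < -2 and (2*u > -3 or b = -8).
Before skip: 4*g < -2 and (2*u > -3 or b = -8)
Before u := b - 4: 4*g < -2 and (2*b > 5 or b = -8)
Before skip: 4*g < -2 and (2*b > 5 or b = -8)
Answer: WP = 4*g < -2 and (2*b > 5 or b = -8)


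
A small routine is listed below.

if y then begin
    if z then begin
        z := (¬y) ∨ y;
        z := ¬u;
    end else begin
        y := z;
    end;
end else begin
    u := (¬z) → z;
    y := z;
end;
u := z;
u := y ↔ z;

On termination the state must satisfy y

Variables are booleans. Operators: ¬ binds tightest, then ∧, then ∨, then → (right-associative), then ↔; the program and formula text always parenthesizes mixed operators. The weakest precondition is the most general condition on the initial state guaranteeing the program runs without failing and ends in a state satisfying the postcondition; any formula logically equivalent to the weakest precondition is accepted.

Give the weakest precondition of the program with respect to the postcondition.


Working backward. After the program, y must hold.
Before u := y ↔ z: y
Before u := z: y
Then branch requires (z → y) ∧ ((¬z) → z); else branch requires z.
Before the if: (y → ((z → y) ∧ ((¬z) → z))) ∧ ((¬y) → z)
Answer: WP = (y → ((z → y) ∧ ((¬z) → z))) ∧ ((¬y) → z)


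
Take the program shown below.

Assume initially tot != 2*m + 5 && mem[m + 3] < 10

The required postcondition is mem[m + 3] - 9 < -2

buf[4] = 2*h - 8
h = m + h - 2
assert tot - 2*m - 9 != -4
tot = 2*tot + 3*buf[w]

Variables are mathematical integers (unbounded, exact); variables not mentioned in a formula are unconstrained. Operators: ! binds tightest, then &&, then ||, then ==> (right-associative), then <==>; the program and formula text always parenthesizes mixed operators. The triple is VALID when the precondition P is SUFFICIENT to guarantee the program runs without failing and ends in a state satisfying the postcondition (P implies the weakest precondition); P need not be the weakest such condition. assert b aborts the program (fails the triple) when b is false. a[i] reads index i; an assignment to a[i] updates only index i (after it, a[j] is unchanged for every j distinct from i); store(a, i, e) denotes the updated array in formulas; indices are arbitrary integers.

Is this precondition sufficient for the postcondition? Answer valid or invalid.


Working backward. After the program, the postcondition mem[m + 3] - 9 < -2 must hold; in canonical form it is mem[m + 3] < 7.
Before tot := 2*tot + 3*buf[w]: mem[m + 3] < 7
Before assert tot - 2*m - 9 != -4: tot != 2*m + 5 && mem[m + 3] < 7
Before h := m + h - 2: tot != 2*m + 5 && mem[m + 3] < 7
Before buf[4] := 2*h - 8: tot != 2*m + 5 && mem[m + 3] < 7
The weakest precondition is tot != 2*m + 5 && mem[m + 3] < 7.
Check whether tot != 2*m + 5 && mem[m + 3] < 10 implies it.
Countermodel: at the initial state m = 0, mem = {[3] = 7, elsewhere 7}, tot = 6, the precondition holds but the weakest precondition fails.
Answer: invalid


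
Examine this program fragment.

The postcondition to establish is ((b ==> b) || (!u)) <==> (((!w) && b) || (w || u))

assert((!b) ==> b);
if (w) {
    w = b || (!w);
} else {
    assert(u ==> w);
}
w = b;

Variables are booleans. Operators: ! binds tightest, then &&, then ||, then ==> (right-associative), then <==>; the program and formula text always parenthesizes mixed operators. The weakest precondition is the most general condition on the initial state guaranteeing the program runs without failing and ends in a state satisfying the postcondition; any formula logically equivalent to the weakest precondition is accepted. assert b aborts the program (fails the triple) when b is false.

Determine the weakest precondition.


Working backward. After the program, the postcondition ((b ==> b) || (!u)) <==> (((!w) && b) || (w || u)) must hold; in canonical form it is ((!w) && b) || w || u.
Before w := b: b || u
Then branch requires b || u; else branch requires (u ==> w) && (b || u).
Before the if: (w ==> (b || u)) && ((!w) ==> ((u ==> w) && (b || u)))
Before assert (!b) ==> b: ((!b) ==> b) && (w ==> (b || u)) && ((!w) ==> ((u ==> w) && (b || u)))
Answer: WP = ((!b) ==> b) && (w ==> (b || u)) && ((!w) ==> ((u ==> w) && (b || u)))
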